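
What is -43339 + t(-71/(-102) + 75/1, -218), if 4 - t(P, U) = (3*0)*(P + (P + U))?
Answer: -43335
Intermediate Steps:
t(P, U) = 4 (t(P, U) = 4 - 3*0*(P + (P + U)) = 4 - 0*(U + 2*P) = 4 - 1*0 = 4 + 0 = 4)
-43339 + t(-71/(-102) + 75/1, -218) = -43339 + 4 = -43335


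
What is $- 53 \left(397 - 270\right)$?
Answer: $-6731$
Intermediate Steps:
$- 53 \left(397 - 270\right) = \left(-53\right) 127 = -6731$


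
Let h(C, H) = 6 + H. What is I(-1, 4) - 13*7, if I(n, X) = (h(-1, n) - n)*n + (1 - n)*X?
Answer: -89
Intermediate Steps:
I(n, X) = 6*n + X*(1 - n) (I(n, X) = ((6 + n) - n)*n + (1 - n)*X = 6*n + X*(1 - n))
I(-1, 4) - 13*7 = (4 + 6*(-1) - 1*4*(-1)) - 13*7 = (4 - 6 + 4) - 91 = 2 - 91 = -89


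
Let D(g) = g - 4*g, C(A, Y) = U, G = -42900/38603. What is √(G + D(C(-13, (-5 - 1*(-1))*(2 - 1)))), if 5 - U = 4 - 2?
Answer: I*√15067793181/38603 ≈ 3.1798*I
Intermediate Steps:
G = -42900/38603 (G = -42900*1/38603 = -42900/38603 ≈ -1.1113)
U = 3 (U = 5 - (4 - 2) = 5 - 1*2 = 5 - 2 = 3)
C(A, Y) = 3
D(g) = -3*g
√(G + D(C(-13, (-5 - 1*(-1))*(2 - 1)))) = √(-42900/38603 - 3*3) = √(-42900/38603 - 9) = √(-390327/38603) = I*√15067793181/38603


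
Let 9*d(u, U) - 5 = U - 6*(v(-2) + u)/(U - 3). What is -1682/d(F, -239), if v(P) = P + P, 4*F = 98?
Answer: 1221132/18835 ≈ 64.833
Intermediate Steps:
F = 49/2 (F = (¼)*98 = 49/2 ≈ 24.500)
v(P) = 2*P
d(u, U) = 5/9 + U/9 - 2*(-4 + u)/(3*(-3 + U)) (d(u, U) = 5/9 + (U - 6*(2*(-2) + u)/(U - 3))/9 = 5/9 + (U - 6*(-4 + u)/(-3 + U))/9 = 5/9 + (U/9 - 2*(-4 + u)/(3*(-3 + U))) = 5/9 + U/9 - 2*(-4 + u)/(3*(-3 + U)))
-1682/d(F, -239) = -1682*9*(-3 - 239)/(9 + (-239)² - 6*49/2 + 2*(-239)) = -1682*(-2178/(9 + 57121 - 147 - 478)) = -1682/((⅑)*(-1/242)*56505) = -1682/(-18835/726) = -1682*(-726/18835) = 1221132/18835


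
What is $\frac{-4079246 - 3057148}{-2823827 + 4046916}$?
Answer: $- \frac{7136394}{1223089} \approx -5.8347$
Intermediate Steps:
$\frac{-4079246 - 3057148}{-2823827 + 4046916} = - \frac{7136394}{1223089}$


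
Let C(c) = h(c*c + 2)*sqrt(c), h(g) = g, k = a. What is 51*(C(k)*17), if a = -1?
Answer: 2601*I ≈ 2601.0*I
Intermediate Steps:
k = -1
C(c) = sqrt(c)*(2 + c**2) (C(c) = (c*c + 2)*sqrt(c) = (c**2 + 2)*sqrt(c) = (2 + c**2)*sqrt(c) = sqrt(c)*(2 + c**2))
51*(C(k)*17) = 51*((sqrt(-1)*(2 + (-1)**2))*17) = 51*((I*(2 + 1))*17) = 51*((I*3)*17) = 51*((3*I)*17) = 51*(51*I) = 2601*I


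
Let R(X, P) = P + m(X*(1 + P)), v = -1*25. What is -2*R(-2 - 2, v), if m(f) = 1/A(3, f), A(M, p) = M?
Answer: 148/3 ≈ 49.333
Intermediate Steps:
m(f) = 1/3
v = -25
R(X, P) = 1/3 + P (R(X, P) = P + 1/3 = 1/3 + P)
-2*R(-2 - 2, v) = -2*(1/3 - 25) = -2*(-74/3) = 148/3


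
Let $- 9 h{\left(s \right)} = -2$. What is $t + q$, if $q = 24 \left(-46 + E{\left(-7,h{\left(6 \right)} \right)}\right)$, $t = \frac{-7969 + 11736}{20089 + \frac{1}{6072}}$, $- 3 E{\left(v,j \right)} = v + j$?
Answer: $- \frac{1152265045216}{1097823681} \approx -1049.6$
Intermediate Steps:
$h{\left(s \right)} = \frac{2}{9}$ ($h{\left(s \right)} = \left(- \frac{1}{9}\right) \left(-2\right) = \frac{2}{9}$)
$E{\left(v,j \right)} = - \frac{j}{3} - \frac{v}{3}$ ($E{\left(v,j \right)} = - \frac{v + j}{3} = - \frac{j + v}{3} = - \frac{j}{3} - \frac{v}{3}$)
$t = \frac{22873224}{121980409}$ ($t = \frac{3767}{20089 + \frac{1}{6072}} = \frac{3767}{\frac{121980409}{6072}} = 3767 \cdot \frac{6072}{121980409} = \frac{22873224}{121980409} \approx 0.18752$)
$q = - \frac{9448}{9}$ ($q = 24 \left(-46 - - \frac{61}{27}\right) = 24 \left(-46 + \left(- \frac{2}{27} + \frac{7}{3}\right)\right) = 24 \left(-46 + \frac{61}{27}\right) = 24 \left(- \frac{1181}{27}\right) = - \frac{9448}{9} \approx -1049.8$)
$t + q = \frac{22873224}{121980409} - \frac{9448}{9} = - \frac{1152265045216}{1097823681}$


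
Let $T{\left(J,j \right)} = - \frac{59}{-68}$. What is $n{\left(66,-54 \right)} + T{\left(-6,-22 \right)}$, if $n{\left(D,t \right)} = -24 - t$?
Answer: $\frac{2099}{68} \approx 30.868$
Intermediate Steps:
$T{\left(J,j \right)} = \frac{59}{68}$ ($T{\left(J,j \right)} = \left(-59\right) \left(- \frac{1}{68}\right) = \frac{59}{68}$)
$n{\left(66,-54 \right)} + T{\left(-6,-22 \right)} = \left(-24 - -54\right) + \frac{59}{68} = \left(-24 + 54\right) + \frac{59}{68} = 30 + \frac{59}{68} = \frac{2099}{68}$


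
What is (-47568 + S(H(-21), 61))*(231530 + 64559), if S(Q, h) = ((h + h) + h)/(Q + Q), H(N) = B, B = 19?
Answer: -535151554689/38 ≈ -1.4083e+10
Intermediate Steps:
H(N) = 19
S(Q, h) = 3*h/(2*Q) (S(Q, h) = (2*h + h)/((2*Q)) = (3*h)*(1/(2*Q)) = 3*h/(2*Q))
(-47568 + S(H(-21), 61))*(231530 + 64559) = (-47568 + (3/2)*61/19)*(231530 + 64559) = (-47568 + (3/2)*61*(1/19))*296089 = (-47568 + 183/38)*296089 = -1807401/38*296089 = -535151554689/38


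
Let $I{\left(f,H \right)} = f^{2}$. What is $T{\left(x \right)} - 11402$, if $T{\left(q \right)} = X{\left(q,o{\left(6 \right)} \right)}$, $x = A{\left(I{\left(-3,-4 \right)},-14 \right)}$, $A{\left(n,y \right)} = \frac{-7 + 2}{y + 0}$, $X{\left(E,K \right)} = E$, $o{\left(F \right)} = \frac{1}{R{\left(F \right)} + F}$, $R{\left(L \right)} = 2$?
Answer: $- \frac{159623}{14} \approx -11402.0$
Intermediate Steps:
$o{\left(F \right)} = \frac{1}{2 + F}$
$A{\left(n,y \right)} = - \frac{5}{y}$
$x = \frac{5}{14}$ ($x = - \frac{5}{-14} = \left(-5\right) \left(- \frac{1}{14}\right) = \frac{5}{14} \approx 0.35714$)
$T{\left(q \right)} = q$
$T{\left(x \right)} - 11402 = \frac{5}{14} - 11402 = - \frac{159623}{14}$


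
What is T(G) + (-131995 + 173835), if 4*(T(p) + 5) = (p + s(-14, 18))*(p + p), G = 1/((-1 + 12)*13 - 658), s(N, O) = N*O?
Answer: 22191505531/530450 ≈ 41835.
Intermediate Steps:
G = -1/515 (G = 1/(11*13 - 658) = 1/(143 - 658) = 1/(-515) = -1/515 ≈ -0.0019417)
T(p) = -5 + p*(-252 + p)/2 (T(p) = -5 + ((p - 14*18)*(p + p))/4 = -5 + ((p - 252)*(2*p))/4 = -5 + ((-252 + p)*(2*p))/4 = -5 + (2*p*(-252 + p))/4 = -5 + p*(-252 + p)/2)
T(G) + (-131995 + 173835) = (-5 + (-1/515)²/2 - 126*(-1/515)) + (-131995 + 173835) = (-5 + (½)*(1/265225) + 126/515) + 41840 = (-5 + 1/530450 + 126/515) + 41840 = -2522469/530450 + 41840 = 22191505531/530450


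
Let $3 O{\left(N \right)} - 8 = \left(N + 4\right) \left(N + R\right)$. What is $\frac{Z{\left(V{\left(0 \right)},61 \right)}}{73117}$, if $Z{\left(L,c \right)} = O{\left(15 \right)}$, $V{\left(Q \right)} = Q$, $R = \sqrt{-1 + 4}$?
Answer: $\frac{293}{219351} + \frac{19 \sqrt{3}}{219351} \approx 0.0014858$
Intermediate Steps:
$R = \sqrt{3} \approx 1.732$
$O{\left(N \right)} = \frac{8}{3} + \frac{\left(4 + N\right) \left(N + \sqrt{3}\right)}{3}$ ($O{\left(N \right)} = \frac{8}{3} + \frac{\left(N + 4\right) \left(N + \sqrt{3}\right)}{3} = \frac{8}{3} + \frac{\left(4 + N\right) \left(N + \sqrt{3}\right)}{3}$)
$Z{\left(L,c \right)} = \frac{293}{3} + \frac{19 \sqrt{3}}{3}$ ($Z{\left(L,c \right)} = \frac{8}{3} + \frac{15^{2}}{3} + \frac{4}{3} \cdot 15 + \frac{4 \sqrt{3}}{3} + \frac{1}{3} \cdot 15 \sqrt{3} = \frac{8}{3} + \frac{1}{3} \cdot 225 + 20 + \frac{4 \sqrt{3}}{3} + 5 \sqrt{3} = \frac{8}{3} + 75 + 20 + \frac{4 \sqrt{3}}{3} + 5 \sqrt{3} = \frac{293}{3} + \frac{19 \sqrt{3}}{3}$)
$\frac{Z{\left(V{\left(0 \right)},61 \right)}}{73117} = \frac{\frac{293}{3} + \frac{19 \sqrt{3}}{3}}{73117} = \left(\frac{293}{3} + \frac{19 \sqrt{3}}{3}\right) \frac{1}{73117} = \frac{293}{219351} + \frac{19 \sqrt{3}}{219351}$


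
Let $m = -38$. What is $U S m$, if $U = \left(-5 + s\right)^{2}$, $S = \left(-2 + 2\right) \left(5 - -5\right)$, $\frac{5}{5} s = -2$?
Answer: $0$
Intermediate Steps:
$s = -2$
$S = 0$ ($S = 0 \left(5 + 5\right) = 0 \cdot 10 = 0$)
$U = 49$ ($U = \left(-5 - 2\right)^{2} = \left(-7\right)^{2} = 49$)
$U S m = 49 \cdot 0 \left(-38\right) = 0 \left(-38\right) = 0$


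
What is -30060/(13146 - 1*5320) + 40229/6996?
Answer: 52266197/27375348 ≈ 1.9092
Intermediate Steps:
-30060/(13146 - 1*5320) + 40229/6996 = -30060/(13146 - 5320) + 40229*(1/6996) = -30060/7826 + 40229/6996 = -30060*1/7826 + 40229/6996 = -15030/3913 + 40229/6996 = 52266197/27375348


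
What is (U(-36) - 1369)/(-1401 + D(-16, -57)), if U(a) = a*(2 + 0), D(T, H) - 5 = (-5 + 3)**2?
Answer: 1441/1392 ≈ 1.0352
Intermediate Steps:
D(T, H) = 9 (D(T, H) = 5 + (-5 + 3)**2 = 5 + (-2)**2 = 5 + 4 = 9)
U(a) = 2*a (U(a) = a*2 = 2*a)
(U(-36) - 1369)/(-1401 + D(-16, -57)) = (2*(-36) - 1369)/(-1401 + 9) = (-72 - 1369)/(-1392) = -1441*(-1/1392) = 1441/1392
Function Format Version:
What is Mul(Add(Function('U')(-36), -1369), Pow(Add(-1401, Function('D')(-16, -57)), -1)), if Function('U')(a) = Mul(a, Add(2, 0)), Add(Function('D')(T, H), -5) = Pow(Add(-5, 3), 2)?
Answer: Rational(1441, 1392) ≈ 1.0352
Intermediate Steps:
Function('D')(T, H) = 9 (Function('D')(T, H) = Add(5, Pow(Add(-5, 3), 2)) = Add(5, Pow(-2, 2)) = Add(5, 4) = 9)
Function('U')(a) = Mul(2, a) (Function('U')(a) = Mul(a, 2) = Mul(2, a))
Mul(Add(Function('U')(-36), -1369), Pow(Add(-1401, Function('D')(-16, -57)), -1)) = Mul(Add(Mul(2, -36), -1369), Pow(Add(-1401, 9), -1)) = Mul(Add(-72, -1369), Pow(-1392, -1)) = Mul(-1441, Rational(-1, 1392)) = Rational(1441, 1392)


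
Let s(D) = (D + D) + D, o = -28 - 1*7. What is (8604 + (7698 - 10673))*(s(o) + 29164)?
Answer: 163573111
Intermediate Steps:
o = -35 (o = -28 - 7 = -35)
s(D) = 3*D (s(D) = 2*D + D = 3*D)
(8604 + (7698 - 10673))*(s(o) + 29164) = (8604 + (7698 - 10673))*(3*(-35) + 29164) = (8604 - 2975)*(-105 + 29164) = 5629*29059 = 163573111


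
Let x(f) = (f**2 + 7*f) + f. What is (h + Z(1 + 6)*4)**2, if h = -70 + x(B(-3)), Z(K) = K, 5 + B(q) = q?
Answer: 1764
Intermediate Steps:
B(q) = -5 + q
x(f) = f**2 + 8*f
h = -70 (h = -70 + (-5 - 3)*(8 + (-5 - 3)) = -70 - 8*(8 - 8) = -70 - 8*0 = -70 + 0 = -70)
(h + Z(1 + 6)*4)**2 = (-70 + (1 + 6)*4)**2 = (-70 + 7*4)**2 = (-70 + 28)**2 = (-42)**2 = 1764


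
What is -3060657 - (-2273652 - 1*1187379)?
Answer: 400374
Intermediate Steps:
-3060657 - (-2273652 - 1*1187379) = -3060657 - (-2273652 - 1187379) = -3060657 - 1*(-3461031) = -3060657 + 3461031 = 400374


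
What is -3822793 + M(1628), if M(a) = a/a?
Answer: -3822792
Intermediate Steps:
M(a) = 1
-3822793 + M(1628) = -3822793 + 1 = -3822792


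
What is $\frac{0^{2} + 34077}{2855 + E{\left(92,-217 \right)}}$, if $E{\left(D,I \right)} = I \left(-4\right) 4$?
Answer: $\frac{307}{57} \approx 5.386$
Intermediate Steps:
$E{\left(D,I \right)} = - 16 I$ ($E{\left(D,I \right)} = - 4 I 4 = - 16 I$)
$\frac{0^{2} + 34077}{2855 + E{\left(92,-217 \right)}} = \frac{0^{2} + 34077}{2855 - -3472} = \frac{0 + 34077}{2855 + 3472} = \frac{34077}{6327} = 34077 \cdot \frac{1}{6327} = \frac{307}{57}$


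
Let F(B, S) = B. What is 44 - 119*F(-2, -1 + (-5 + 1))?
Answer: 282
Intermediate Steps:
44 - 119*F(-2, -1 + (-5 + 1)) = 44 - 119*(-2) = 44 + 238 = 282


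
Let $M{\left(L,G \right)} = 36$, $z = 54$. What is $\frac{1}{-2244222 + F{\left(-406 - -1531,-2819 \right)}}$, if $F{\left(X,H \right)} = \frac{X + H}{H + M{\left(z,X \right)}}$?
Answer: $- \frac{23}{51617092} \approx -4.4559 \cdot 10^{-7}$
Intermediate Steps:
$F{\left(X,H \right)} = \frac{H + X}{36 + H}$ ($F{\left(X,H \right)} = \frac{X + H}{H + 36} = \frac{H + X}{36 + H}$)
$\frac{1}{-2244222 + F{\left(-406 - -1531,-2819 \right)}} = \frac{1}{-2244222 + \frac{-2819 - -1125}{36 - 2819}} = \frac{1}{-2244222 + \frac{-2819 + \left(-406 + 1531\right)}{-2783}} = \frac{1}{-2244222 - \frac{-2819 + 1125}{2783}} = \frac{1}{-2244222 - - \frac{14}{23}} = \frac{1}{-2244222 + \frac{14}{23}} = \frac{1}{- \frac{51617092}{23}} = - \frac{23}{51617092}$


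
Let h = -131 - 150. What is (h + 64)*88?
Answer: -19096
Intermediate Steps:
h = -281
(h + 64)*88 = (-281 + 64)*88 = -217*88 = -19096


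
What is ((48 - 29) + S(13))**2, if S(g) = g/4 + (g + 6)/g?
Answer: 1520289/2704 ≈ 562.24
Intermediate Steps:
S(g) = g/4 + (6 + g)/g (S(g) = g*(1/4) + (6 + g)/g = g/4 + (6 + g)/g)
((48 - 29) + S(13))**2 = ((48 - 29) + (1 + 6/13 + (1/4)*13))**2 = (19 + (1 + 6*(1/13) + 13/4))**2 = (19 + (1 + 6/13 + 13/4))**2 = (19 + 245/52)**2 = (1233/52)**2 = 1520289/2704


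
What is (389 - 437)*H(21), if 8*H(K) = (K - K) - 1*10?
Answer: 60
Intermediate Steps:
H(K) = -5/4 (H(K) = ((K - K) - 1*10)/8 = (0 - 10)/8 = (1/8)*(-10) = -5/4)
(389 - 437)*H(21) = (389 - 437)*(-5/4) = -48*(-5/4) = 60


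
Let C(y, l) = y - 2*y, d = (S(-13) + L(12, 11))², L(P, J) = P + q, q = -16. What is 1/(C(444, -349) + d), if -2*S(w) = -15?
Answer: -4/1727 ≈ -0.0023162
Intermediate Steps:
S(w) = 15/2 (S(w) = -½*(-15) = 15/2)
L(P, J) = -16 + P (L(P, J) = P - 16 = -16 + P)
d = 49/4 (d = (15/2 + (-16 + 12))² = (15/2 - 4)² = (7/2)² = 49/4 ≈ 12.250)
C(y, l) = -y
1/(C(444, -349) + d) = 1/(-1*444 + 49/4) = 1/(-444 + 49/4) = 1/(-1727/4) = -4/1727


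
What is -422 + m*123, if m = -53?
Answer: -6941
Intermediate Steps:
-422 + m*123 = -422 - 53*123 = -422 - 6519 = -6941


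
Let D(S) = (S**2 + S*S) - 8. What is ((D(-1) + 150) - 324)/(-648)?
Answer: 5/18 ≈ 0.27778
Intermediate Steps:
D(S) = -8 + 2*S**2 (D(S) = (S**2 + S**2) - 8 = 2*S**2 - 8 = -8 + 2*S**2)
((D(-1) + 150) - 324)/(-648) = (((-8 + 2*(-1)**2) + 150) - 324)/(-648) = (((-8 + 2*1) + 150) - 324)*(-1/648) = (((-8 + 2) + 150) - 324)*(-1/648) = ((-6 + 150) - 324)*(-1/648) = (144 - 324)*(-1/648) = -180*(-1/648) = 5/18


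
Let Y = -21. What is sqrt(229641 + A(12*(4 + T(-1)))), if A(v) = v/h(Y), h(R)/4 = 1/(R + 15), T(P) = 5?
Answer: sqrt(229479) ≈ 479.04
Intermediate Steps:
h(R) = 4/(15 + R) (h(R) = 4/(R + 15) = 4/(15 + R))
A(v) = -3*v/2 (A(v) = v/((4/(15 - 21))) = v/((4/(-6))) = v/((4*(-1/6))) = v/(-2/3) = v*(-3/2) = -3*v/2)
sqrt(229641 + A(12*(4 + T(-1)))) = sqrt(229641 - 18*(4 + 5)) = sqrt(229641 - 18*9) = sqrt(229641 - 3/2*108) = sqrt(229641 - 162) = sqrt(229479)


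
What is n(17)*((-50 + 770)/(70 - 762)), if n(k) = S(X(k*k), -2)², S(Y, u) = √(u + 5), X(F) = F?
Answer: -540/173 ≈ -3.1214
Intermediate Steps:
S(Y, u) = √(5 + u)
n(k) = 3 (n(k) = (√(5 - 2))² = (√3)² = 3)
n(17)*((-50 + 770)/(70 - 762)) = 3*((-50 + 770)/(70 - 762)) = 3*(720/(-692)) = 3*(720*(-1/692)) = 3*(-180/173) = -540/173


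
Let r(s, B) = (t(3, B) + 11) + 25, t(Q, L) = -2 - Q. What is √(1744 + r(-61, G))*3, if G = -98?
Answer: 15*√71 ≈ 126.39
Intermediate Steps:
r(s, B) = 31 (r(s, B) = ((-2 - 1*3) + 11) + 25 = ((-2 - 3) + 11) + 25 = (-5 + 11) + 25 = 6 + 25 = 31)
√(1744 + r(-61, G))*3 = √(1744 + 31)*3 = √1775*3 = (5*√71)*3 = 15*√71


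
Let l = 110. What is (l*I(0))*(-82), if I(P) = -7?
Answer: 63140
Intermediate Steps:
(l*I(0))*(-82) = (110*(-7))*(-82) = -770*(-82) = 63140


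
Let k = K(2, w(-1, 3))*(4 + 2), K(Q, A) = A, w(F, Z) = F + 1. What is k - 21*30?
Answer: -630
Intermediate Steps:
w(F, Z) = 1 + F
k = 0 (k = (1 - 1)*(4 + 2) = 0*6 = 0)
k - 21*30 = 0 - 21*30 = 0 - 630 = -630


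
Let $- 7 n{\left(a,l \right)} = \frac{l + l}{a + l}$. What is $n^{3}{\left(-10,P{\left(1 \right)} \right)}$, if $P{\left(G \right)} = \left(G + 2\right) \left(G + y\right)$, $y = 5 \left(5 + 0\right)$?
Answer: $- \frac{59319}{1685159} \approx -0.035201$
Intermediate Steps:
$y = 25$ ($y = 5 \cdot 5 = 25$)
$P{\left(G \right)} = \left(2 + G\right) \left(25 + G\right)$ ($P{\left(G \right)} = \left(G + 2\right) \left(G + 25\right) = \left(2 + G\right) \left(25 + G\right)$)
$n{\left(a,l \right)} = - \frac{2 l}{7 \left(a + l\right)}$ ($n{\left(a,l \right)} = - \frac{\left(l + l\right) \frac{1}{a + l}}{7} = - \frac{2 l \frac{1}{a + l}}{7} = - \frac{2 l}{7 \left(a + l\right)}$)
$n^{3}{\left(-10,P{\left(1 \right)} \right)} = \left(- \frac{2 \left(50 + 1^{2} + 27 \cdot 1\right)}{7 \left(-10\right) + 7 \left(50 + 1^{2} + 27 \cdot 1\right)}\right)^{3} = \left(- \frac{2 \left(50 + 1 + 27\right)}{-70 + 7 \left(50 + 1 + 27\right)}\right)^{3} = \left(\left(-2\right) 78 \frac{1}{-70 + 7 \cdot 78}\right)^{3} = \left(\left(-2\right) 78 \frac{1}{-70 + 546}\right)^{3} = \left(\left(-2\right) 78 \cdot \frac{1}{476}\right)^{3} = \left(- \frac{39}{119}\right)^{3} = - \frac{59319}{1685159}$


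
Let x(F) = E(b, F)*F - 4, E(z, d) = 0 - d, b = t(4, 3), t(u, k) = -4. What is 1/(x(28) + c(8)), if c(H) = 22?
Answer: -1/766 ≈ -0.0013055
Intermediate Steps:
b = -4
E(z, d) = -d
x(F) = -4 - F² (x(F) = (-F)*F - 4 = -F² - 4 = -4 - F²)
1/(x(28) + c(8)) = 1/((-4 - 1*28²) + 22) = 1/((-4 - 1*784) + 22) = 1/((-4 - 784) + 22) = 1/(-788 + 22) = 1/(-766) = -1/766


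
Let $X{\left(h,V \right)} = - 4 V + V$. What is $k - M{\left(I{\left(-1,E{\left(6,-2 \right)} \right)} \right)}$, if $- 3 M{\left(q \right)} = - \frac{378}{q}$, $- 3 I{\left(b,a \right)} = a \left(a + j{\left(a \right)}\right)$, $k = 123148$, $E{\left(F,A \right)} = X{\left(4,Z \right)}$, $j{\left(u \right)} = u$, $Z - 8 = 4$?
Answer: $\frac{5911111}{48} \approx 1.2315 \cdot 10^{5}$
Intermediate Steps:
$Z = 12$ ($Z = 8 + 4 = 12$)
$X{\left(h,V \right)} = - 3 V$
$E{\left(F,A \right)} = -36$ ($E{\left(F,A \right)} = \left(-3\right) 12 = -36$)
$I{\left(b,a \right)} = - \frac{2 a^{2}}{3}$ ($I{\left(b,a \right)} = - \frac{a \left(a + a\right)}{3} = - \frac{a 2 a}{3} = - \frac{2 a^{2}}{3}$)
$M{\left(q \right)} = \frac{126}{q}$ ($M{\left(q \right)} = - \frac{\left(-378\right) \frac{1}{q}}{3} = \frac{126}{q}$)
$k - M{\left(I{\left(-1,E{\left(6,-2 \right)} \right)} \right)} = 123148 - \frac{126}{\left(- \frac{2}{3}\right) \left(-36\right)^{2}} = 123148 - \frac{126}{\left(- \frac{2}{3}\right) 1296} = 123148 - \frac{126}{-864} = 123148 - 126 \left(- \frac{1}{864}\right) = 123148 - - \frac{7}{48} = 123148 + \frac{7}{48} = \frac{5911111}{48}$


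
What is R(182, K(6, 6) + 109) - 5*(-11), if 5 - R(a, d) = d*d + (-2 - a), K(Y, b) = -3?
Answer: -10992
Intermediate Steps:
R(a, d) = 7 + a - d² (R(a, d) = 5 - (d*d + (-2 - a)) = 5 - (d² + (-2 - a)) = 5 - (-2 + d² - a) = 5 + (2 + a - d²) = 7 + a - d²)
R(182, K(6, 6) + 109) - 5*(-11) = (7 + 182 - (-3 + 109)²) - 5*(-11) = (7 + 182 - 1*106²) - 1*(-55) = (7 + 182 - 1*11236) + 55 = (7 + 182 - 11236) + 55 = -11047 + 55 = -10992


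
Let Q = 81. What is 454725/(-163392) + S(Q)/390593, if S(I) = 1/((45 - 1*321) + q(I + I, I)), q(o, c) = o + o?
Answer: -177612398521/63819771456 ≈ -2.7830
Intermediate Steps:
q(o, c) = 2*o
S(I) = 1/(-276 + 4*I) (S(I) = 1/((45 - 1*321) + 2*(I + I)) = 1/((45 - 321) + 2*(2*I)) = 1/(-276 + 4*I))
454725/(-163392) + S(Q)/390593 = 454725/(-163392) + (1/(4*(-69 + 81)))/390593 = 454725*(-1/163392) + ((¼)/12)*(1/390593) = -151575/54464 + ((¼)*(1/12))*(1/390593) = -151575/54464 + (1/48)*(1/390593) = -151575/54464 + 1/18748464 = -177612398521/63819771456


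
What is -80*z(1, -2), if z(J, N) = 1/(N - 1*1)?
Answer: 80/3 ≈ 26.667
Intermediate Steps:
z(J, N) = 1/(-1 + N) (z(J, N) = 1/(N - 1) = 1/(-1 + N))
-80*z(1, -2) = -80/(-1 - 2) = -80/(-3) = -80*(-⅓) = 80/3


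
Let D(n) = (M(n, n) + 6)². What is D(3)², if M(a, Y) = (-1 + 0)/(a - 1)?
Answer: 14641/16 ≈ 915.06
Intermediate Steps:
M(a, Y) = -1/(-1 + a)
D(n) = (6 - 1/(-1 + n))² (D(n) = (-1/(-1 + n) + 6)² = (6 - 1/(-1 + n))²)
D(3)² = ((-7 + 6*3)²/(-1 + 3)²)² = ((-7 + 18)²/2²)² = ((¼)*11²)² = ((¼)*121)² = (121/4)² = 14641/16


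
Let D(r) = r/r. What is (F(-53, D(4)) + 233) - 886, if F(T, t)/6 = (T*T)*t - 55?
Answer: 15871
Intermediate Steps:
D(r) = 1
F(T, t) = -330 + 6*t*T² (F(T, t) = 6*((T*T)*t - 55) = 6*(T²*t - 55) = 6*(t*T² - 55) = 6*(-55 + t*T²) = -330 + 6*t*T²)
(F(-53, D(4)) + 233) - 886 = ((-330 + 6*1*(-53)²) + 233) - 886 = ((-330 + 6*1*2809) + 233) - 886 = ((-330 + 16854) + 233) - 886 = (16524 + 233) - 886 = 16757 - 886 = 15871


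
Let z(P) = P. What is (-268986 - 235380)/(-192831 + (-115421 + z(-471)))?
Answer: 504366/308723 ≈ 1.6337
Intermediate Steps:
(-268986 - 235380)/(-192831 + (-115421 + z(-471))) = (-268986 - 235380)/(-192831 + (-115421 - 471)) = -504366/(-192831 - 115892) = -504366/(-308723) = -504366*(-1/308723) = 504366/308723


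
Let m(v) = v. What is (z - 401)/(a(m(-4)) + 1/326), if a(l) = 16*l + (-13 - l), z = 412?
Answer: -3586/23797 ≈ -0.15069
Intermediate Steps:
a(l) = -13 + 15*l
(z - 401)/(a(m(-4)) + 1/326) = (412 - 401)/((-13 + 15*(-4)) + 1/326) = 11/((-13 - 60) + 1/326) = 11/(-73 + 1/326) = 11/(-23797/326) = 11*(-326/23797) = -3586/23797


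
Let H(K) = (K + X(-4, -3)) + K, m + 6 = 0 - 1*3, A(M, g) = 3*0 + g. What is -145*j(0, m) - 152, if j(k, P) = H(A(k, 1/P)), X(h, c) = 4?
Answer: -6298/9 ≈ -699.78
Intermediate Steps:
A(M, g) = g (A(M, g) = 0 + g = g)
m = -9 (m = -6 + (0 - 1*3) = -6 + (0 - 3) = -6 - 3 = -9)
H(K) = 4 + 2*K (H(K) = (K + 4) + K = (4 + K) + K = 4 + 2*K)
j(k, P) = 4 + 2/P
-145*j(0, m) - 152 = -145*(4 + 2/(-9)) - 152 = -145*(4 + 2*(-⅑)) - 152 = -145*(4 - 2/9) - 152 = -145*34/9 - 152 = -4930/9 - 152 = -6298/9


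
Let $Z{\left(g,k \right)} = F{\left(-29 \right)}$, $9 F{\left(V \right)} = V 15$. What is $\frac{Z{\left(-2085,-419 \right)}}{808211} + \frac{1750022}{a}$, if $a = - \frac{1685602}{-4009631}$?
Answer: $\frac{8506755125967963508}{2043483117033} \approx 4.1629 \cdot 10^{6}$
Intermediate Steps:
$F{\left(V \right)} = \frac{5 V}{3}$ ($F{\left(V \right)} = \frac{V 15}{9} = \frac{15 V}{9} = \frac{5 V}{3}$)
$Z{\left(g,k \right)} = - \frac{145}{3}$ ($Z{\left(g,k \right)} = \frac{5}{3} \left(-29\right) = - \frac{145}{3}$)
$a = \frac{1685602}{4009631}$ ($a = \left(-1685602\right) \left(- \frac{1}{4009631}\right) = \frac{1685602}{4009631} \approx 0.42039$)
$\frac{Z{\left(-2085,-419 \right)}}{808211} + \frac{1750022}{a} = - \frac{145}{3 \cdot 808211} + \frac{1750022}{\frac{1685602}{4009631}} = \left(- \frac{145}{3}\right) \frac{1}{808211} + 1750022 \cdot \frac{4009631}{1685602} = - \frac{145}{2424633} + \frac{3508471230941}{842801} = \frac{8506755125967963508}{2043483117033}$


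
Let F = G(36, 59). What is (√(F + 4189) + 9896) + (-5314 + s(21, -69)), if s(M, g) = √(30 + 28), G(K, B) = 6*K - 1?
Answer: 4582 + √58 + 2*√1101 ≈ 4656.0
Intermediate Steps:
G(K, B) = -1 + 6*K
s(M, g) = √58
F = 215 (F = -1 + 6*36 = -1 + 216 = 215)
(√(F + 4189) + 9896) + (-5314 + s(21, -69)) = (√(215 + 4189) + 9896) + (-5314 + √58) = (√4404 + 9896) + (-5314 + √58) = (2*√1101 + 9896) + (-5314 + √58) = (9896 + 2*√1101) + (-5314 + √58) = 4582 + √58 + 2*√1101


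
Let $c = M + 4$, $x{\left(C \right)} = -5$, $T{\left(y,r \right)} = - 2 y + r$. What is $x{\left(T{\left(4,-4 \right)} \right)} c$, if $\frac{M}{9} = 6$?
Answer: $-290$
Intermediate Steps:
$M = 54$ ($M = 9 \cdot 6 = 54$)
$T{\left(y,r \right)} = r - 2 y$
$c = 58$ ($c = 54 + 4 = 58$)
$x{\left(T{\left(4,-4 \right)} \right)} c = \left(-5\right) 58 = -290$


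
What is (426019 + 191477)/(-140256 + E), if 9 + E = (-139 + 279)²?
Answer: -617496/120665 ≈ -5.1174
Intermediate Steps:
E = 19591 (E = -9 + (-139 + 279)² = -9 + 140² = -9 + 19600 = 19591)
(426019 + 191477)/(-140256 + E) = (426019 + 191477)/(-140256 + 19591) = 617496/(-120665) = 617496*(-1/120665) = -617496/120665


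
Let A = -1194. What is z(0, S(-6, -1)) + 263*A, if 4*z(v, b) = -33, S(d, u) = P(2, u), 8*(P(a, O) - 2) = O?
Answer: -1256121/4 ≈ -3.1403e+5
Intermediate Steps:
P(a, O) = 2 + O/8
S(d, u) = 2 + u/8
z(v, b) = -33/4 (z(v, b) = (1/4)*(-33) = -33/4)
z(0, S(-6, -1)) + 263*A = -33/4 + 263*(-1194) = -33/4 - 314022 = -1256121/4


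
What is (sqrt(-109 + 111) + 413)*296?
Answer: 122248 + 296*sqrt(2) ≈ 1.2267e+5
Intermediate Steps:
(sqrt(-109 + 111) + 413)*296 = (sqrt(2) + 413)*296 = (413 + sqrt(2))*296 = 122248 + 296*sqrt(2)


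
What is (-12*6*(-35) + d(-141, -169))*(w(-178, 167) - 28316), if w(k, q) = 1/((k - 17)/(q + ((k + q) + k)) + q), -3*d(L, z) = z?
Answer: -282249121426/3869 ≈ -7.2951e+7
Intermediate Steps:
d(L, z) = -z/3
w(k, q) = 1/(q + (-17 + k)/(2*k + 2*q)) (w(k, q) = 1/((-17 + k)/(q + (q + 2*k)) + q) = 1/((-17 + k)/(2*k + 2*q) + q) = 1/(q + (-17 + k)/(2*k + 2*q)))
(-12*6*(-35) + d(-141, -169))*(w(-178, 167) - 28316) = (-12*6*(-35) - 1/3*(-169))*(2*(-178 + 167)/(-17 - 178 + 2*167**2 + 2*(-178)*167) - 28316) = (-72*(-35) + 169/3)*(2*(-11)/(-17 - 178 + 2*27889 - 59452) - 28316) = (2520 + 169/3)*(2*(-11)/(-17 - 178 + 55778 - 59452) - 28316) = 7729*(2*(-11)/(-3869) - 28316)/3 = 7729*(2*(-1/3869)*(-11) - 28316)/3 = 7729*(22/3869 - 28316)/3 = (7729/3)*(-109554582/3869) = -282249121426/3869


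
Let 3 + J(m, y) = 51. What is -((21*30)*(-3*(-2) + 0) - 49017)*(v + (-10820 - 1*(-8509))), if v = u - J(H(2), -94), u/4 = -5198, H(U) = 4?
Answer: -1047281787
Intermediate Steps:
J(m, y) = 48 (J(m, y) = -3 + 51 = 48)
u = -20792 (u = 4*(-5198) = -20792)
v = -20840 (v = -20792 - 1*48 = -20792 - 48 = -20840)
-((21*30)*(-3*(-2) + 0) - 49017)*(v + (-10820 - 1*(-8509))) = -((21*30)*(-3*(-2) + 0) - 49017)*(-20840 + (-10820 - 1*(-8509))) = -(630*(6 + 0) - 49017)*(-20840 + (-10820 + 8509)) = -(630*6 - 49017)*(-20840 - 2311) = -(3780 - 49017)*(-23151) = -(-45237)*(-23151) = -1*1047281787 = -1047281787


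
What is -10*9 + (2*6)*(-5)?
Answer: -150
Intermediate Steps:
-10*9 + (2*6)*(-5) = -90 + 12*(-5) = -90 - 60 = -150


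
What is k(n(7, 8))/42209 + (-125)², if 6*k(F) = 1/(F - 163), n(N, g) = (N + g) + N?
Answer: 557950218749/35708814 ≈ 15625.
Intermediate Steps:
n(N, g) = g + 2*N
k(F) = 1/(6*(-163 + F)) (k(F) = 1/(6*(F - 163)) = 1/(6*(-163 + F)))
k(n(7, 8))/42209 + (-125)² = (1/(6*(-163 + (8 + 2*7))))/42209 + (-125)² = (1/(6*(-163 + (8 + 14))))*(1/42209) + 15625 = (1/(6*(-163 + 22)))*(1/42209) + 15625 = ((⅙)/(-141))*(1/42209) + 15625 = ((⅙)*(-1/141))*(1/42209) + 15625 = -1/846*1/42209 + 15625 = -1/35708814 + 15625 = 557950218749/35708814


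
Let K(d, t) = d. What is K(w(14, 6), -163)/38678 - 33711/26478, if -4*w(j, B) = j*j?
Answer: -108764290/85343007 ≈ -1.2744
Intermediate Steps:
w(j, B) = -j**2/4 (w(j, B) = -j*j/4 = -j**2/4)
K(w(14, 6), -163)/38678 - 33711/26478 = -1/4*14**2/38678 - 33711/26478 = -1/4*196*(1/38678) - 33711*1/26478 = -49*1/38678 - 11237/8826 = -49/38678 - 11237/8826 = -108764290/85343007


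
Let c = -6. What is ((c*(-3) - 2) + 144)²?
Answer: 25600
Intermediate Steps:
((c*(-3) - 2) + 144)² = ((-6*(-3) - 2) + 144)² = ((18 - 2) + 144)² = (16 + 144)² = 160² = 25600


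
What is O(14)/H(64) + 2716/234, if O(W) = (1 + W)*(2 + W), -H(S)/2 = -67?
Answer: 105026/7839 ≈ 13.398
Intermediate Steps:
H(S) = 134 (H(S) = -2*(-67) = 134)
O(14)/H(64) + 2716/234 = (2 + 14² + 3*14)/134 + 2716/234 = (2 + 196 + 42)*(1/134) + 2716*(1/234) = 240*(1/134) + 1358/117 = 120/67 + 1358/117 = 105026/7839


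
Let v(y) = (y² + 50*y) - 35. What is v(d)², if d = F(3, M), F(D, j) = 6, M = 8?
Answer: 90601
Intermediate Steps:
d = 6
v(y) = -35 + y² + 50*y
v(d)² = (-35 + 6² + 50*6)² = (-35 + 36 + 300)² = 301² = 90601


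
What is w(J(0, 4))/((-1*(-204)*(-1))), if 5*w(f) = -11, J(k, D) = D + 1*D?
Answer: 11/1020 ≈ 0.010784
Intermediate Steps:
J(k, D) = 2*D (J(k, D) = D + D = 2*D)
w(f) = -11/5 (w(f) = (⅕)*(-11) = -11/5)
w(J(0, 4))/((-1*(-204)*(-1))) = -11/(5*(-1*(-204)*(-1))) = -11/(5*(204*(-1))) = -11/5/(-204) = -11/5*(-1/204) = 11/1020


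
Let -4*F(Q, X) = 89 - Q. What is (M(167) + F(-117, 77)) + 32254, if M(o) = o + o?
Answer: 65073/2 ≈ 32537.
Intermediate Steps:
M(o) = 2*o
F(Q, X) = -89/4 + Q/4 (F(Q, X) = -(89 - Q)/4 = -89/4 + Q/4)
(M(167) + F(-117, 77)) + 32254 = (2*167 + (-89/4 + (1/4)*(-117))) + 32254 = (334 + (-89/4 - 117/4)) + 32254 = (334 - 103/2) + 32254 = 565/2 + 32254 = 65073/2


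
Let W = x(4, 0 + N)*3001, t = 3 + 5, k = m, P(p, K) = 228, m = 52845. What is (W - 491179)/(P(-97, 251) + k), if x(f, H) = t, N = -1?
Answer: -467171/53073 ≈ -8.8024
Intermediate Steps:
k = 52845
t = 8
x(f, H) = 8
W = 24008 (W = 8*3001 = 24008)
(W - 491179)/(P(-97, 251) + k) = (24008 - 491179)/(228 + 52845) = -467171/53073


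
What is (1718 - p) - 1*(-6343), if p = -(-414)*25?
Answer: -2289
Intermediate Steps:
p = 10350 (p = -138*(-75) = 10350)
(1718 - p) - 1*(-6343) = (1718 - 1*10350) - 1*(-6343) = (1718 - 10350) + 6343 = -8632 + 6343 = -2289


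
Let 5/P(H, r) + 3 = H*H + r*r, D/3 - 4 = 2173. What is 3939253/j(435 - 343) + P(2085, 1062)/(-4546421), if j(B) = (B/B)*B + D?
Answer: 547797254538563317/921002336435082 ≈ 594.78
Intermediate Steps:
D = 6531 (D = 12 + 3*2173 = 12 + 6519 = 6531)
P(H, r) = 5/(-3 + H² + r²) (P(H, r) = 5/(-3 + (H*H + r*r)) = 5/(-3 + (H² + r²)) = 5/(-3 + H² + r²))
j(B) = 6531 + B (j(B) = (B/B)*B + 6531 = 1*B + 6531 = B + 6531 = 6531 + B)
3939253/j(435 - 343) + P(2085, 1062)/(-4546421) = 3939253/(6531 + (435 - 343)) + (5/(-3 + 2085² + 1062²))/(-4546421) = 3939253/(6531 + 92) + (5/(-3 + 4347225 + 1127844))*(-1/4546421) = 3939253/6623 + (5/5475066)*(-1/4546421) = 3939253*(1/6623) + (5*(1/5475066))*(-1/4546421) = 22007/37 + (5/5475066)*(-1/4546421) = 22007/37 - 5/24891955038786 = 547797254538563317/921002336435082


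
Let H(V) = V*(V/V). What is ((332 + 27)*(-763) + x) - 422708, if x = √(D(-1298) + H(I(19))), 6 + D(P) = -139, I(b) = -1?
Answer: -696625 + I*√146 ≈ -6.9663e+5 + 12.083*I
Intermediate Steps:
H(V) = V (H(V) = V*1 = V)
D(P) = -145 (D(P) = -6 - 139 = -145)
x = I*√146 (x = √(-145 - 1) = √(-146) = I*√146 ≈ 12.083*I)
((332 + 27)*(-763) + x) - 422708 = ((332 + 27)*(-763) + I*√146) - 422708 = (359*(-763) + I*√146) - 422708 = (-273917 + I*√146) - 422708 = -696625 + I*√146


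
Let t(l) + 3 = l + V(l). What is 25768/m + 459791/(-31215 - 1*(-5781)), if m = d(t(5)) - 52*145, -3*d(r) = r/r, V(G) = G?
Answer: -12367082147/575342514 ≈ -21.495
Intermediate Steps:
t(l) = -3 + 2*l (t(l) = -3 + (l + l) = -3 + 2*l)
d(r) = -1/3 (d(r) = -r/(3*r) = -1/3*1 = -1/3)
m = -22621/3 (m = -1/3 - 52*145 = -1/3 - 7540 = -22621/3 ≈ -7540.3)
25768/m + 459791/(-31215 - 1*(-5781)) = 25768/(-22621/3) + 459791/(-31215 - 1*(-5781)) = 25768*(-3/22621) + 459791/(-31215 + 5781) = -77304/22621 + 459791/(-25434) = -77304/22621 + 459791*(-1/25434) = -77304/22621 - 459791/25434 = -12367082147/575342514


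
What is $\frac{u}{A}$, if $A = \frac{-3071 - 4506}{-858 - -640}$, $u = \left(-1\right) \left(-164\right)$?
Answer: $\frac{35752}{7577} \approx 4.7185$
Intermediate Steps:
$u = 164$
$A = \frac{7577}{218}$ ($A = - \frac{7577}{-858 + \left(-157 + 797\right)} = - \frac{7577}{-858 + 640} = - \frac{7577}{-218} = \left(-7577\right) \left(- \frac{1}{218}\right) = \frac{7577}{218} \approx 34.757$)
$\frac{u}{A} = \frac{164}{\frac{7577}{218}} = 164 \cdot \frac{218}{7577} = \frac{35752}{7577}$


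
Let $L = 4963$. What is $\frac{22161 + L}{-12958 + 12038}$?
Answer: $- \frac{6781}{230} \approx -29.483$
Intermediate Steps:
$\frac{22161 + L}{-12958 + 12038} = \frac{22161 + 4963}{-12958 + 12038} = \frac{27124}{-920} = 27124 \left(- \frac{1}{920}\right) = - \frac{6781}{230}$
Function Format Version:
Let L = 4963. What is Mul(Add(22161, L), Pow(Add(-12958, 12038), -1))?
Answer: Rational(-6781, 230) ≈ -29.483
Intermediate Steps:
Mul(Add(22161, L), Pow(Add(-12958, 12038), -1)) = Mul(Add(22161, 4963), Pow(Add(-12958, 12038), -1)) = Mul(27124, Pow(-920, -1)) = Mul(27124, Rational(-1, 920)) = Rational(-6781, 230)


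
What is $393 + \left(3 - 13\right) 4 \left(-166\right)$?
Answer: $7033$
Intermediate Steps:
$393 + \left(3 - 13\right) 4 \left(-166\right) = 393 + \left(-10\right) 4 \left(-166\right) = 393 - -6640 = 393 + 6640 = 7033$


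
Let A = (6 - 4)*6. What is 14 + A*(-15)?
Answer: -166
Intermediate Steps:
A = 12 (A = 2*6 = 12)
14 + A*(-15) = 14 + 12*(-15) = 14 - 180 = -166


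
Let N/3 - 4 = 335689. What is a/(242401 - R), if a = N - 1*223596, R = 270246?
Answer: -783483/27845 ≈ -28.137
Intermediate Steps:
N = 1007079 (N = 12 + 3*335689 = 12 + 1007067 = 1007079)
a = 783483 (a = 1007079 - 1*223596 = 1007079 - 223596 = 783483)
a/(242401 - R) = 783483/(242401 - 1*270246) = 783483/(242401 - 270246) = 783483/(-27845) = 783483*(-1/27845) = -783483/27845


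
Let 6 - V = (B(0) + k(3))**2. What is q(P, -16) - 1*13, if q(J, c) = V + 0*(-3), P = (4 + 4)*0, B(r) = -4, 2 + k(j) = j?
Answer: -16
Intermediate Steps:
k(j) = -2 + j
P = 0 (P = 8*0 = 0)
V = -3 (V = 6 - (-4 + (-2 + 3))**2 = 6 - (-4 + 1)**2 = 6 - 1*(-3)**2 = 6 - 1*9 = 6 - 9 = -3)
q(J, c) = -3 (q(J, c) = -3 + 0*(-3) = -3 + 0 = -3)
q(P, -16) - 1*13 = -3 - 1*13 = -3 - 13 = -16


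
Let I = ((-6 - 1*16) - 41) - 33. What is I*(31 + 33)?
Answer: -6144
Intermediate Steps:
I = -96 (I = ((-6 - 16) - 41) - 33 = (-22 - 41) - 33 = -63 - 33 = -96)
I*(31 + 33) = -96*(31 + 33) = -96*64 = -6144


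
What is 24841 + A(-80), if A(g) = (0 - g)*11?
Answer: 25721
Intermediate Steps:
A(g) = -11*g (A(g) = -g*11 = -11*g)
24841 + A(-80) = 24841 - 11*(-80) = 24841 + 880 = 25721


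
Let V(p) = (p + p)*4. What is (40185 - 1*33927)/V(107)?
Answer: 3129/428 ≈ 7.3107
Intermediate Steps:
V(p) = 8*p (V(p) = (2*p)*4 = 8*p)
(40185 - 1*33927)/V(107) = (40185 - 1*33927)/((8*107)) = (40185 - 33927)/856 = 6258*(1/856) = 3129/428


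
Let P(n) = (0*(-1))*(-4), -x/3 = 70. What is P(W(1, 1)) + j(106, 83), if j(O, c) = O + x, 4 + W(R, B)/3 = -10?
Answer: -104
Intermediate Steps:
x = -210 (x = -3*70 = -210)
W(R, B) = -42 (W(R, B) = -12 + 3*(-10) = -12 - 30 = -42)
P(n) = 0 (P(n) = 0*(-4) = 0)
j(O, c) = -210 + O (j(O, c) = O - 210 = -210 + O)
P(W(1, 1)) + j(106, 83) = 0 + (-210 + 106) = 0 - 104 = -104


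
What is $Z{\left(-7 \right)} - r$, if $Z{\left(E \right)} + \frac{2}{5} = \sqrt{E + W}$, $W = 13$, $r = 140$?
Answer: $- \frac{702}{5} + \sqrt{6} \approx -137.95$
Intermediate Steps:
$Z{\left(E \right)} = - \frac{2}{5} + \sqrt{13 + E}$ ($Z{\left(E \right)} = - \frac{2}{5} + \sqrt{E + 13} = - \frac{2}{5} + \sqrt{13 + E}$)
$Z{\left(-7 \right)} - r = \left(- \frac{2}{5} + \sqrt{13 - 7}\right) - 140 = \left(- \frac{2}{5} + \sqrt{6}\right) - 140 = - \frac{702}{5} + \sqrt{6}$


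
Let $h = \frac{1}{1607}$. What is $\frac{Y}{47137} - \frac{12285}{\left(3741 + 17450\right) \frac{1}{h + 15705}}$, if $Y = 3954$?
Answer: $- \frac{14614599989448222}{1605200428369} \approx -9104.5$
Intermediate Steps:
$h = \frac{1}{1607} \approx 0.00062228$
$\frac{Y}{47137} - \frac{12285}{\left(3741 + 17450\right) \frac{1}{h + 15705}} = \frac{3954}{47137} - \frac{12285}{\left(3741 + 17450\right) \frac{1}{\frac{1}{1607} + 15705}} = 3954 \cdot \frac{1}{47137} - \frac{12285}{21191 \frac{1}{\frac{25237936}{1607}}} = \frac{3954}{47137} - \frac{12285}{21191 \cdot \frac{1607}{25237936}} = \frac{3954}{47137} - \frac{12285}{\frac{34053937}{25237936}} = \frac{3954}{47137} - \frac{310048043760}{34053937} = - \frac{14614599989448222}{1605200428369}$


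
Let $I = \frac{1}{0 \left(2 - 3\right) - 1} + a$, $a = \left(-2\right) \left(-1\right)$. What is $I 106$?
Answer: $106$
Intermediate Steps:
$a = 2$
$I = 1$ ($I = \frac{1}{0 \left(2 - 3\right) - 1} + 2 = \frac{1}{0 \left(-1\right) - 1} + 2 = \frac{1}{0 - 1} + 2 = \frac{1}{-1} + 2 = -1 + 2 = 1$)
$I 106 = 1 \cdot 106 = 106$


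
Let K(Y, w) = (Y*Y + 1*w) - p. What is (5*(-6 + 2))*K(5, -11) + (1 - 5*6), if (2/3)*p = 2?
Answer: -249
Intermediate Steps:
p = 3 (p = (3/2)*2 = 3)
K(Y, w) = -3 + w + Y**2 (K(Y, w) = (Y*Y + 1*w) - 1*3 = (Y**2 + w) - 3 = (w + Y**2) - 3 = -3 + w + Y**2)
(5*(-6 + 2))*K(5, -11) + (1 - 5*6) = (5*(-6 + 2))*(-3 - 11 + 5**2) + (1 - 5*6) = (5*(-4))*(-3 - 11 + 25) + (1 - 30) = -20*11 - 29 = -220 - 29 = -249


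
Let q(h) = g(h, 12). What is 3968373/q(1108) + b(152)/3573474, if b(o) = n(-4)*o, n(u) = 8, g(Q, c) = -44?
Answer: -7090438842149/78616428 ≈ -90190.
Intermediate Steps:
q(h) = -44
b(o) = 8*o
3968373/q(1108) + b(152)/3573474 = 3968373/(-44) + (8*152)/3573474 = 3968373*(-1/44) + 1216*(1/3573474) = -3968373/44 + 608/1786737 = -7090438842149/78616428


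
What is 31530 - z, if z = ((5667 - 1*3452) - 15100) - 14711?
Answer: 59126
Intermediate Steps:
z = -27596 (z = ((5667 - 3452) - 15100) - 14711 = (2215 - 15100) - 14711 = -12885 - 14711 = -27596)
31530 - z = 31530 - 1*(-27596) = 31530 + 27596 = 59126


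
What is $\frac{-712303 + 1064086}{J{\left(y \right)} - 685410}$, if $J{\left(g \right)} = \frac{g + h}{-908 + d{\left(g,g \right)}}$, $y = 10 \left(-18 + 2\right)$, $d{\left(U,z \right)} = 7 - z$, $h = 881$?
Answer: $- \frac{260671203}{507889531} \approx -0.51324$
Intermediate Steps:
$y = -160$ ($y = 10 \left(-16\right) = -160$)
$J{\left(g \right)} = \frac{881 + g}{-901 - g}$ ($J{\left(g \right)} = \frac{g + 881}{-908 - \left(-7 + g\right)} = \frac{881 + g}{-901 - g}$)
$\frac{-712303 + 1064086}{J{\left(y \right)} - 685410} = \frac{-712303 + 1064086}{\frac{-881 - -160}{901 - 160} - 685410} = \frac{351783}{\frac{-881 + 160}{741} - 685410} = \frac{351783}{\frac{1}{741} \left(-721\right) - 685410} = \frac{351783}{- \frac{721}{741} - 685410} = \frac{351783}{- \frac{507889531}{741}} = 351783 \left(- \frac{741}{507889531}\right) = - \frac{260671203}{507889531}$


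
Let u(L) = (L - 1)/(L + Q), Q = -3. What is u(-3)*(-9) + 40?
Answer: 34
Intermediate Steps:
u(L) = (-1 + L)/(-3 + L) (u(L) = (L - 1)/(L - 3) = (-1 + L)/(-3 + L))
u(-3)*(-9) + 40 = ((-1 - 3)/(-3 - 3))*(-9) + 40 = (-4/(-6))*(-9) + 40 = -⅙*(-4)*(-9) + 40 = (⅔)*(-9) + 40 = -6 + 40 = 34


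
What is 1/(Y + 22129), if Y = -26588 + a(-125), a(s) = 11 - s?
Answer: -1/4323 ≈ -0.00023132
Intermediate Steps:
Y = -26452 (Y = -26588 + (11 - 1*(-125)) = -26588 + (11 + 125) = -26588 + 136 = -26452)
1/(Y + 22129) = 1/(-26452 + 22129) = 1/(-4323) = -1/4323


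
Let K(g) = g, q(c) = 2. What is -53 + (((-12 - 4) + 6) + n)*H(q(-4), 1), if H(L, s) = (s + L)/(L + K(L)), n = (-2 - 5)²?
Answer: -95/4 ≈ -23.750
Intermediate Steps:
n = 49 (n = (-7)² = 49)
H(L, s) = (L + s)/(2*L) (H(L, s) = (s + L)/(L + L) = (L + s)/((2*L)) = (L + s)*(1/(2*L)) = (L + s)/(2*L))
-53 + (((-12 - 4) + 6) + n)*H(q(-4), 1) = -53 + (((-12 - 4) + 6) + 49)*((½)*(2 + 1)/2) = -53 + ((-16 + 6) + 49)*((½)*(½)*3) = -53 + (-10 + 49)*(¾) = -53 + 39*(¾) = -53 + 117/4 = -95/4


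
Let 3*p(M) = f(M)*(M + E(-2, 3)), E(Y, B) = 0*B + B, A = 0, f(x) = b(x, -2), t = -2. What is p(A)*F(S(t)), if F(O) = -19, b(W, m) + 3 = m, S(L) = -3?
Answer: 95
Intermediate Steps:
b(W, m) = -3 + m
f(x) = -5 (f(x) = -3 - 2 = -5)
E(Y, B) = B (E(Y, B) = 0 + B = B)
p(M) = -5 - 5*M/3 (p(M) = (-5*(M + 3))/3 = (-5*(3 + M))/3 = (-15 - 5*M)/3 = -5 - 5*M/3)
p(A)*F(S(t)) = (-5 - 5/3*0)*(-19) = (-5 + 0)*(-19) = -5*(-19) = 95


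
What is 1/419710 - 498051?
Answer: -209036985209/419710 ≈ -4.9805e+5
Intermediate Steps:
1/419710 - 498051 = -209036985209/419710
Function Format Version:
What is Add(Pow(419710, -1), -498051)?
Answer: Rational(-209036985209, 419710) ≈ -4.9805e+5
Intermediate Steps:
Add(Pow(419710, -1), -498051) = Add(Rational(1, 419710), -498051) = Rational(-209036985209, 419710)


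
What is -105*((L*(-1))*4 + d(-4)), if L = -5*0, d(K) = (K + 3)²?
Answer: -105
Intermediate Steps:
d(K) = (3 + K)²
L = 0
-105*((L*(-1))*4 + d(-4)) = -105*((0*(-1))*4 + (3 - 4)²) = -105*(0*4 + (-1)²) = -105*(0 + 1) = -105*1 = -105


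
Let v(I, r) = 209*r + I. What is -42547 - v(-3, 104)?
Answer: -64280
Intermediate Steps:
v(I, r) = I + 209*r
-42547 - v(-3, 104) = -42547 - (-3 + 209*104) = -42547 - (-3 + 21736) = -42547 - 1*21733 = -42547 - 21733 = -64280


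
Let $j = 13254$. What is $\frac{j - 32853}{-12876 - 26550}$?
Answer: $\frac{6533}{13142} \approx 0.49711$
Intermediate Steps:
$\frac{j - 32853}{-12876 - 26550} = \frac{13254 - 32853}{-12876 - 26550} = - \frac{19599}{-39426} = \left(-19599\right) \left(- \frac{1}{39426}\right) = \frac{6533}{13142}$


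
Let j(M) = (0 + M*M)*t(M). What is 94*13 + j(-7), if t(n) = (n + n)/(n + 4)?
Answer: 4352/3 ≈ 1450.7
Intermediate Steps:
t(n) = 2*n/(4 + n) (t(n) = (2*n)/(4 + n) = 2*n/(4 + n))
j(M) = 2*M³/(4 + M) (j(M) = (0 + M*M)*(2*M/(4 + M)) = (0 + M²)*(2*M/(4 + M)) = M²*(2*M/(4 + M)) = 2*M³/(4 + M))
94*13 + j(-7) = 94*13 + 2*(-7)³/(4 - 7) = 1222 + 2*(-343)/(-3) = 1222 + 2*(-343)*(-⅓) = 1222 + 686/3 = 4352/3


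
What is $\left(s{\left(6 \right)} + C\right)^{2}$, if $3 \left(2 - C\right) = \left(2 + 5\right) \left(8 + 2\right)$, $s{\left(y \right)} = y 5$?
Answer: $\frac{676}{9} \approx 75.111$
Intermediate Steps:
$s{\left(y \right)} = 5 y$
$C = - \frac{64}{3}$ ($C = 2 - \frac{\left(2 + 5\right) \left(8 + 2\right)}{3} = 2 - \frac{7 \cdot 10}{3} = 2 - \frac{70}{3} = - \frac{64}{3} \approx -21.333$)
$\left(s{\left(6 \right)} + C\right)^{2} = \left(5 \cdot 6 - \frac{64}{3}\right)^{2} = \left(30 - \frac{64}{3}\right)^{2} = \left(\frac{26}{3}\right)^{2} = \frac{676}{9}$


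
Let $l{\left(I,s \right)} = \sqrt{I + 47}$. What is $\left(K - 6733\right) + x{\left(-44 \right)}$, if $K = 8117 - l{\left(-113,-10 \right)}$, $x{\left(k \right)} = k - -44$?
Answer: $1384 - i \sqrt{66} \approx 1384.0 - 8.124 i$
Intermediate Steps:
$x{\left(k \right)} = 44 + k$ ($x{\left(k \right)} = k + 44 = 44 + k$)
$l{\left(I,s \right)} = \sqrt{47 + I}$
$K = 8117 - i \sqrt{66}$ ($K = 8117 - \sqrt{47 - 113} = 8117 - \sqrt{-66} = 8117 - i \sqrt{66} \approx 8117.0 - 8.124 i$)
$\left(K - 6733\right) + x{\left(-44 \right)} = \left(\left(8117 - i \sqrt{66}\right) - 6733\right) + \left(44 - 44\right) = \left(1384 - i \sqrt{66}\right) + 0 = 1384 - i \sqrt{66}$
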